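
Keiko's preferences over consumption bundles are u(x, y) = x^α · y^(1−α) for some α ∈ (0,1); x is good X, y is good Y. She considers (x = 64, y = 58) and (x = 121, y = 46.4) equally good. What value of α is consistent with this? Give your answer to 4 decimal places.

α ≈ 0.2595

Set the two utilities equal: 64^α·58^(1−α) = 121^α·46.4^(1−α).
Rearrange to (64/121)^α = (46.4/58)^(1−α) and take logs: α·-0.6369075 = (1−α)·-0.2231436.
So α/(1−α) = (-0.2231436)/(-0.6369075) = 0.3503548, and α = 0.3503548/1.3503548 ≈ 0.2595.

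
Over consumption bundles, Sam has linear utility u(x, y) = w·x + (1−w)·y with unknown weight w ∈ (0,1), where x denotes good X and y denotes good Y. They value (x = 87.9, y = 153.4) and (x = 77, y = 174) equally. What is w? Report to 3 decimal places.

w = 0.654

Indifference: w·87.9 + (1−w)·153.4 = w·77 + (1−w)·174.
Rearranging, 10.9·w − 20.6·(1−w) = 0.
The marginal rate of substitution is 20.6/10.9, so w = 20.6/(10.9+20.6) = 0.654.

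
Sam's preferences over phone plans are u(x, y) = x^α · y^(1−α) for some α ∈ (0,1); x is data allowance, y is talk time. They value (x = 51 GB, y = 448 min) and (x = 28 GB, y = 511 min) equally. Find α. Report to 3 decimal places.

Indifference: 51^α · 448^(1−α) = 28^α · 511^(1−α).
(51/28)^α = (511/448)^(1−α); take logs: α·ln(51/28) = (1−α)·ln(511/448), i.e. α·0.599621 = (1−α)·0.131576.
So α/(1−α) = (0.131576)/(0.599621) = 0.219432, and α = 0.219432/1.219432 ≈ 0.180.

α ≈ 0.180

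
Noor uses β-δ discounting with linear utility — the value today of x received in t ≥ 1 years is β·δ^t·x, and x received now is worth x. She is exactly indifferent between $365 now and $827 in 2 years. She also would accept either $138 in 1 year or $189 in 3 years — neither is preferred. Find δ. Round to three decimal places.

From the later pair, β·δ^1·138 = β·δ^3·189; dividing through, δ^2 = 138/189 = 0.73016, so δ = 0.85449.

δ ≈ 0.854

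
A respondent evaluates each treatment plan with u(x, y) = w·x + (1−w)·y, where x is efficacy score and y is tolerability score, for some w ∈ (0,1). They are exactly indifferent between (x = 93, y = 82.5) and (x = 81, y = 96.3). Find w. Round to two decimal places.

Indifference: w·93 + (1−w)·82.5 = w·81 + (1−w)·96.3.
Collecting terms: w·12 = (1−w)·13.8.
So w/(1−w) = 13.8/12 = 1.1500, giving w = 13.8/(12+13.8) = 0.53.

w = 0.53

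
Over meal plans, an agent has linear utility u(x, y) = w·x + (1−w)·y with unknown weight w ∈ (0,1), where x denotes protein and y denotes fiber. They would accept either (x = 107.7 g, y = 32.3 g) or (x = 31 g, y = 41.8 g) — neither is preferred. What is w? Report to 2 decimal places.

w = 0.11

Equating utilities: w·107.7 + (1−w)·32.3 = w·31 + (1−w)·41.8.
Collecting terms: w·76.7 = (1−w)·9.5.
Hence w = 9.5/(76.7+9.5) = 9.5/86.2 = 0.11.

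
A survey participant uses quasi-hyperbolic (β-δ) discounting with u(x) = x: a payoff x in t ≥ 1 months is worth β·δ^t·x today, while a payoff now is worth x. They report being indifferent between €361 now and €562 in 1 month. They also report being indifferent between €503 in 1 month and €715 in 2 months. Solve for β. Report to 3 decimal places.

From the later pair, β·δ^1·503 = β·δ^2·715; dividing through, δ = 503/715 = 0.70350.
The first indifference: 361 = β·δ·562, so β = 361/(δ·562) = 361/(0.70350·562) ≈ 0.913.

β ≈ 0.913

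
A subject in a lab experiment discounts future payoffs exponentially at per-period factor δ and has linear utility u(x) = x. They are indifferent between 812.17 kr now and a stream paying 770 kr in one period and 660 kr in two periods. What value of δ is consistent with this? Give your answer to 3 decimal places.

δ ≈ 0.670

The stream is worth 770δ + 660δ² today, so 770δ + 660δ² = 812.17.
So 660δ² + 770δ − 812.17 = 0.
The positive root is δ = [−770 + √(770² + 4·660·812.17)] / (2·660) = (−770 + 1654.397)/1320 ≈ 0.670.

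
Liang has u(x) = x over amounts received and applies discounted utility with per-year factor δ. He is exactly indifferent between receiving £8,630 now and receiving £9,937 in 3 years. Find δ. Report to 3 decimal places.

δ ≈ 0.954

Equating discounted utilities: u(8630) = δ^3·u(9937) ⇒ δ^3 = u(8630)/u(9937).
With u(x) = x: δ^3 = 8630/9937 = 0.86847.
So δ = 0.86847^(1/3) ≈ 0.954.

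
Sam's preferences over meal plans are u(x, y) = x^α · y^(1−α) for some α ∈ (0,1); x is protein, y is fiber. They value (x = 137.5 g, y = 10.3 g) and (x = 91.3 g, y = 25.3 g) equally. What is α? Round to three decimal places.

α ≈ 0.687

Indifference: 137.5^α · 10.3^(1−α) = 91.3^α · 25.3^(1−α).
(137.5/91.3)^α = (25.3/10.3)^(1−α); take logs: α·ln(137.5/91.3) = (1−α)·ln(25.3/10.3), i.e. α·0.409473 = (1−α)·0.898661.
So α/(1−α) = (0.898661)/(0.409473) = 2.194677, and α = 2.194677/3.194677 ≈ 0.687.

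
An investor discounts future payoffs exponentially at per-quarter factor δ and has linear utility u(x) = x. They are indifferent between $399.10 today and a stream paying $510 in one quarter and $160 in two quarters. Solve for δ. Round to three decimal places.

δ ≈ 0.650

Present value of the stream is 510·δ + 160·δ². Indifference gives 510δ + 160δ² = 399.10.
Rearranged: 160δ² + 510δ − 399.10 = 0.
The positive root is δ = [−510 + √(510² + 4·160·399.10)] / (2·160) = (−510 + 718.000)/320 ≈ 0.650.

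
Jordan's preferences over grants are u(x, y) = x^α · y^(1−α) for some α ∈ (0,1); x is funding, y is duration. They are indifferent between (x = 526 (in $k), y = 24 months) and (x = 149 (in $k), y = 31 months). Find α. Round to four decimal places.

The Cobb–Douglas utilities coincide, so 526^α·24^(1−α) = 149^α·31^(1−α).
Taking logs: α·ln 526 + (1−α)·ln 24 = α·ln 149 + (1−α)·ln 31, i.e. α·1.2613549 = (1−α)·0.2559334.
With A = 1.2613549 and B = 0.2559334: α·A = (1−α)·B, so α = B/(A+B) = 0.2559334/1.5172883 ≈ 0.1687.

α ≈ 0.1687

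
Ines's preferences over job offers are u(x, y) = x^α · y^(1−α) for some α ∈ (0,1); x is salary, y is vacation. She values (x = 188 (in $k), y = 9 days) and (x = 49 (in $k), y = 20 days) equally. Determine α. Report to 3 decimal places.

The Cobb–Douglas utilities coincide, so 188^α·9^(1−α) = 49^α·20^(1−α).
(188/49)^α = (20/9)^(1−α); take logs: α·ln(188/49) = (1−α)·ln(20/9), i.e. α·1.344622 = (1−α)·0.798508.
So α/(1−α) = (0.798508)/(1.344622) = 0.593853, and α = 0.593853/1.593853 ≈ 0.373.

α ≈ 0.373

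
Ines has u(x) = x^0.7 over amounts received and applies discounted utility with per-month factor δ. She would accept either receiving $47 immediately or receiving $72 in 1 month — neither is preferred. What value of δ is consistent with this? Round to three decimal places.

Indifference means u(47) = δ · u(72), so δ = u(47)/u(72).
Since u(x) = x^0.7, δ = (47/72)^0.7 = 0.65278^0.7 = 0.74188.

δ ≈ 0.742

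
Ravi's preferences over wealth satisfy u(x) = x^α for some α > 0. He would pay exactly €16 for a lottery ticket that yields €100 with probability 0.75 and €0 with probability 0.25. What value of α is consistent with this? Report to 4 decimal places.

Since u(0) = 0, the lottery's EU is 0.75·100^α.
Equating: 16^α = 0.75·100^α, i.e. 0.1600^α = 0.75.
Take logs: α = ln 0.75 / ln(16/100) ≈ 0.156982.

α ≈ 0.1570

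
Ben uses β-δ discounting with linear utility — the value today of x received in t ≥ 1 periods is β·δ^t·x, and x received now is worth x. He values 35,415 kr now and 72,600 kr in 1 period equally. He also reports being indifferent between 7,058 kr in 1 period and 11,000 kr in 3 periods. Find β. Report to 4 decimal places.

β ≈ 0.6090

The second indifference involves only future payoffs, so β cancels: β·δ^1·7058 = β·δ^3·11000, giving δ^2 = 7058/11000 = 0.64164, so δ = 0.80102.
Now use the now-vs-future pair: 35415 = β·δ·72600 gives β = 35415/(0.80102·72600) ≈ 0.6090.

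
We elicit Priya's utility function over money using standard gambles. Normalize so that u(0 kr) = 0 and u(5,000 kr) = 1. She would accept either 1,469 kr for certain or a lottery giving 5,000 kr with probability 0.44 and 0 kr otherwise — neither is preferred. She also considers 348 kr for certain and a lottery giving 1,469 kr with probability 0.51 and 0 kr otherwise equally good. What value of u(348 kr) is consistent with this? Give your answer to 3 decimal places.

The first gamble pins u(1,469 kr): it must equal 0.44·1 + 0.56·0 = 0.44.
The second indifference gives u(348 kr) = 0.51·u(1,469 kr) + 0.49·u(0 kr) = 0.51·0.44 + 0.49·0.00 = 0.2244.

0.224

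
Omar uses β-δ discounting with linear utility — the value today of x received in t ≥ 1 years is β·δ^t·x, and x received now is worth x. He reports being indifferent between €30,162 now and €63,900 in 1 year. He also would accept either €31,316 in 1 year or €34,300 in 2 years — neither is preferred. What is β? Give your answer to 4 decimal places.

Both payoffs in the second observation are in the future, so β drops out: δ^1·31316 = δ^2·34300 ⇒ δ = 31316/34300 = 0.91300.
The first indifference: 30162 = β·δ·63900, so β = 30162/(δ·63900) = 30162/(0.91300·63900) ≈ 0.5170.

β ≈ 0.5170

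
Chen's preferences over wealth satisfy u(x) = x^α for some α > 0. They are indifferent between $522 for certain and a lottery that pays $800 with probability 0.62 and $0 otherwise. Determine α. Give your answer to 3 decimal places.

EU(lottery) = 0.62·800^α + 0.38·0 = 0.62·800^α.
Indifference: 522^α = 0.62·800^α, so (522/800)^α = 0.62.
Taking logs: α·ln(522/800) = ln(0.62), so α = -0.478036 / -0.426944 ≈ 1.120.

α ≈ 1.120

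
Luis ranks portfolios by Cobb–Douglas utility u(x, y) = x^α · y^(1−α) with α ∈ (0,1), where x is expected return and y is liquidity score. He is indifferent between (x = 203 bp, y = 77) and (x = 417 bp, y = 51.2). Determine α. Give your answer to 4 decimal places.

Set the two utilities equal: 203^α·77^(1−α) = 417^α·51.2^(1−α).
Rearrange to (203/417)^α = (51.2/77)^(1−α) and take logs: α·-0.7198802 = (1−α)·-0.4080659.
So α/(1−α) = (-0.4080659)/(-0.7198802) = 0.5668525, and α = 0.5668525/1.5668525 ≈ 0.3618.

α ≈ 0.3618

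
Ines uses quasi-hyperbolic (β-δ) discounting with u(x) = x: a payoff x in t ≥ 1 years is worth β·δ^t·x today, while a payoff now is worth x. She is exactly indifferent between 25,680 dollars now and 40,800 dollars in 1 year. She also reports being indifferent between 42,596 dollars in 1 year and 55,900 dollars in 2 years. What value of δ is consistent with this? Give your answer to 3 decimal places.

δ ≈ 0.762

From the later pair, β·δ^1·42596 = β·δ^2·55900; dividing through, δ = 42596/55900 = 0.76200.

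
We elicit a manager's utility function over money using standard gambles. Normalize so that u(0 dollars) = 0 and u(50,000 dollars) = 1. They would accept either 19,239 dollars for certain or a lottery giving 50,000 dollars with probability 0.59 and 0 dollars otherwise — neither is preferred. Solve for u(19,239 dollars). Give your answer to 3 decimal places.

0.590

The indifference gives u(19,239 dollars) = 0.59·u(50,000 dollars) + 0.41·u(0 dollars) = 0.59·1 + 0.41·0 = 0.59.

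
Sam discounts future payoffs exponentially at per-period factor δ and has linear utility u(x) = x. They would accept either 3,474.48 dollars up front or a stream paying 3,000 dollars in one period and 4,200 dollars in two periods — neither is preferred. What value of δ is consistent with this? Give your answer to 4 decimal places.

δ ≈ 0.6200

Present value of the stream is 3000·δ + 4200·δ². Indifference gives 3000δ + 4200δ² = 3474.48.
So 4200δ² + 3000δ − 3474.48 = 0.
δ = (−3000 + √(3000² + 4·4200·3474.48)) / (2·4200) = (−3000 + √67371264.00) / 8400 ≈ 0.6200.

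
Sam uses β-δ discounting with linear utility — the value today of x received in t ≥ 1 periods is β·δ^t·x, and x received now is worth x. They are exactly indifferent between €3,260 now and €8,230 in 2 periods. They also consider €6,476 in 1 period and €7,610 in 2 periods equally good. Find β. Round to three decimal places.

β ≈ 0.547

The second indifference involves only future payoffs, so β cancels: β·δ^1·6476 = β·δ^2·7610, giving δ = 6476/7610 = 0.85099.
The first indifference: 3260 = β·δ^2·8230, so β = 3260/(δ^2·8230) = 3260/(0.72418·8230) ≈ 0.547.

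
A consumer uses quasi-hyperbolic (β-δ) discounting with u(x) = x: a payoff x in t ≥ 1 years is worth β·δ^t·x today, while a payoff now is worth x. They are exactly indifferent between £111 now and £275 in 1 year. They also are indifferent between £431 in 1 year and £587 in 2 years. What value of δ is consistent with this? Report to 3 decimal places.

δ ≈ 0.734

Both payoffs in the second observation are in the future, so β drops out: δ^1·431 = δ^2·587 ⇒ δ = 431/587 = 0.73424.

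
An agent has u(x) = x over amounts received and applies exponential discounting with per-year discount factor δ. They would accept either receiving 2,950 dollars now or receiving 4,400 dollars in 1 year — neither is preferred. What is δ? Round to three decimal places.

Indifference means u(2950) = δ · u(4400), so δ = u(2950)/u(4400).
With u(x) = x: δ = 2950/4400 = 0.67045.

δ ≈ 0.670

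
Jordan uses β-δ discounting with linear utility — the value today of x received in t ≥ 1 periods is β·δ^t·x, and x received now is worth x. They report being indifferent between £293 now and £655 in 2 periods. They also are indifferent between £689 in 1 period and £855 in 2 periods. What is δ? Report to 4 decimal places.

The second indifference involves only future payoffs, so β cancels: β·δ^1·689 = β·δ^2·855, giving δ = 689/855 = 0.80585.

δ ≈ 0.8058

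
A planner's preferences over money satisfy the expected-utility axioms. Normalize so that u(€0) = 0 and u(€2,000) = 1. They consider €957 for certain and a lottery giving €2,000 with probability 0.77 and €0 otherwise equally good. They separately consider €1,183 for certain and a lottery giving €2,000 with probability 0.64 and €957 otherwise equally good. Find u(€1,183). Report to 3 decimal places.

0.917

From the first indifference, u(€957) = 0.77·u(€2,000) + 0.23·u(€0) = 0.77·1 + 0.23·0 = 0.77.
Chaining: u(€1,183) = 0.64·1.00 + 0.36·0.77 = 0.9172.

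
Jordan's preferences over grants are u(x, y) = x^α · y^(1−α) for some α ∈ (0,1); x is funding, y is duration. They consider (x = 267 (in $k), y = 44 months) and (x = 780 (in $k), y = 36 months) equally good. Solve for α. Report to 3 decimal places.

α ≈ 0.158

Indifference: 267^α · 44^(1−α) = 780^α · 36^(1−α).
(267/780)^α = (36/44)^(1−α); take logs: α·ln(267/780) = (1−α)·ln(36/44), i.e. α·-1.072045 = (1−α)·-0.200671.
With A = -1.072045 and B = -0.200671: α·A = (1−α)·B, so α = B/(A+B) = -0.200671/-1.272716 ≈ 0.158.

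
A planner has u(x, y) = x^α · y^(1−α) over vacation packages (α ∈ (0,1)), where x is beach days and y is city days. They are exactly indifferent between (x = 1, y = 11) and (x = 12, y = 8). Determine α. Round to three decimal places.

Set the two utilities equal: 1^α·11^(1−α) = 12^α·8^(1−α).
Rearrange to (1/12)^α = (8/11)^(1−α) and take logs: α·-2.484907 = (1−α)·-0.318454.
So α/(1−α) = (-0.318454)/(-2.484907) = 0.128155, and α = 0.128155/1.128155 ≈ 0.114.

α ≈ 0.114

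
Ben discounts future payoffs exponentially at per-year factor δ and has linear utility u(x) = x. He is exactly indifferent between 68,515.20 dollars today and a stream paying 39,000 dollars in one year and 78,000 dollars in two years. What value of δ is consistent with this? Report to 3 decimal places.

Present value of the stream is 39000·δ + 78000·δ². Indifference gives 39000δ + 78000δ² = 68515.20.
Rearranged: 78000δ² + 39000δ − 68515.20 = 0.
The positive root is δ = [−39000 + √(39000² + 4·78000·68515.20)] / (2·78000) = (−39000 + 151320.000)/156000 ≈ 0.720.

δ ≈ 0.720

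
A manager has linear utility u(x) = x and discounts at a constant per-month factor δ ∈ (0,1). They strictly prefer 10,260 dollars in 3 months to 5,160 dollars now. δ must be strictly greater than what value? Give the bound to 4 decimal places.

δ > 0.7952

The preference means 5160 < δ^3·10260.
So δ^3 > 5160/10260 = 0.50292; taking the cube root of both positive sides preserves the inequality.
δ > (5160/10260)^(1/3) ≈ 0.7952.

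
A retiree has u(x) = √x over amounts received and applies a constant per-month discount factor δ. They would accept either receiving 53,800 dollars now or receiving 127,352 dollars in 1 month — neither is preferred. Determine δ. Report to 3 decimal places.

Indifference means u(53800) = δ · u(127352), so δ = u(53800)/u(127352).
With u(x) = √x: δ = √53800/√127352 = √(53800/127352) = 0.64996.

δ ≈ 0.650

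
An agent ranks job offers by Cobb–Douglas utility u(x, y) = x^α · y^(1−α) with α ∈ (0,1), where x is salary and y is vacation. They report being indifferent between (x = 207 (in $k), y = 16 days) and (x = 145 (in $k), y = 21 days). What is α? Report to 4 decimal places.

The Cobb–Douglas utilities coincide, so 207^α·16^(1−α) = 145^α·21^(1−α).
Taking logs: α·ln 207 + (1−α)·ln 16 = α·ln 145 + (1−α)·ln 21, i.e. α·0.3559851 = (1−α)·0.2719337.
Thus α·(0.6279188) = 0.2719337, so α = 0.2719337/0.6279188 ≈ 0.4331.

α ≈ 0.4331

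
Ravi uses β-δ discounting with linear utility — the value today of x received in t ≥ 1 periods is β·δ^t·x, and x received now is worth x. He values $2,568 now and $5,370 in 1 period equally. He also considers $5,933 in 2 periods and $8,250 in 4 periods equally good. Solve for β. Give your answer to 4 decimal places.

The second indifference involves only future payoffs, so β cancels: β·δ^2·5933 = β·δ^4·8250, giving δ^2 = 5933/8250 = 0.71915, so δ = 0.84803.
Substituting δ into 2568 = β·δ·5370: β = 2568/(4553.910) ≈ 0.5639.

β ≈ 0.5639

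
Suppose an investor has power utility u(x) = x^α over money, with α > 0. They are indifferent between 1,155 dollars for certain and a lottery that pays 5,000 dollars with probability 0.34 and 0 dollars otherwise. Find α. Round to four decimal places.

Since u(0) = 0, the lottery's EU is 0.34·5000^α.
Setting u(1155) equal to that: 1155^α = 0.34·5000^α ⇒ (1155/5000)^α = 0.34.
Taking logs: α·ln(1155/5000) = ln(0.34), so α = -1.0788097 / -1.4653376 ≈ 0.7362.

α ≈ 0.7362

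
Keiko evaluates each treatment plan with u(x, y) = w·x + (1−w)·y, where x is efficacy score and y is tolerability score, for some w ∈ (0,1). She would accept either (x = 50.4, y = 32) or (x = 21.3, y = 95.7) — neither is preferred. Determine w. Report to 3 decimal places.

w = 0.686

Indifference: w·50.4 + (1−w)·32 = w·21.3 + (1−w)·95.7.
w·(50.4−21.3) = (1−w)·(95.7−32), i.e. w·29.1 = (1−w)·63.7.
Hence w = 63.7/(29.1+63.7) = 63.7/92.8 = 0.686.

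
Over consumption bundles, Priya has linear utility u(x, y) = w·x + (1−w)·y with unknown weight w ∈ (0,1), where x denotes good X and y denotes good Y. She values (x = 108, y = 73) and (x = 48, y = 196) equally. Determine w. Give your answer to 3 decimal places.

w = 0.672

Indifference: w·108 + (1−w)·73 = w·48 + (1−w)·196.
w·(108−48) = (1−w)·(196−73), i.e. w·60 = (1−w)·123.
So w/(1−w) = 123/60 = 2.0500, giving w = 123/(60+123) = 0.672.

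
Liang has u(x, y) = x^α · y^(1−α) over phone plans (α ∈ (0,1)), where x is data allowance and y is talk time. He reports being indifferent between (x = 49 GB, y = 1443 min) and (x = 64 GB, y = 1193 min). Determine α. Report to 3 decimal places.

Indifference: 49^α · 1443^(1−α) = 64^α · 1193^(1−α).
(49/64)^α = (1193/1443)^(1−α); take logs: α·ln(49/64) = (1−α)·ln(1193/1443), i.e. α·-0.267063 = (1−α)·-0.190253.
With A = -0.267063 and B = -0.190253: α·A = (1−α)·B, so α = B/(A+B) = -0.190253/-0.457316 ≈ 0.416.

α ≈ 0.416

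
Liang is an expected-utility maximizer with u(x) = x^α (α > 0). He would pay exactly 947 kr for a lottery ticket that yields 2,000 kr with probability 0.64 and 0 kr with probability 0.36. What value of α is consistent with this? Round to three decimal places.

EU(lottery) = 0.64·2000^α + 0.36·0 = 0.64·2000^α.
Indifference: 947^α = 0.64·2000^α, so (947/2000)^α = 0.64.
α = ln(0.64) / ln(947/2000) = -0.446287/-0.747603 ≈ 0.597.

α ≈ 0.597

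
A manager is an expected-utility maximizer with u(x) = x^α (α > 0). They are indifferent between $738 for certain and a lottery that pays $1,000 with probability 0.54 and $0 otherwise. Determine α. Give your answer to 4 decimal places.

EU(lottery) = 0.54·1000^α + 0.46·0 = 0.54·1000^α.
Equating: 738^α = 0.54·1000^α, i.e. 0.7380^α = 0.54.
Take logs: α = ln 0.54 / ln(738/1000) ≈ 2.028186.

α ≈ 2.0282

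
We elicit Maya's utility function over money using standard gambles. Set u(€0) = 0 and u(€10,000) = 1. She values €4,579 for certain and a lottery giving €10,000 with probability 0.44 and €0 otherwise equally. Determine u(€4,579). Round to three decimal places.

0.440

By the standard-gamble method, u(€4,579) is just the indifference probability on the best outcome: 0.44.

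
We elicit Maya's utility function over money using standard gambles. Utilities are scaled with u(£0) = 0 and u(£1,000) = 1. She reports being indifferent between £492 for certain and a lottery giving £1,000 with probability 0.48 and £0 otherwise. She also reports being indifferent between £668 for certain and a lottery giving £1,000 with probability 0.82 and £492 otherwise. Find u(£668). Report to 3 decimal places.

First, u(£492) = 0.48·u(£1,000) + 0.52·u(£0) = 0.48.
Then u(£668) = 0.82·u(£1,000) + 0.18·u(£492) = 0.82·1.00 + 0.18·0.48 = 0.9064.

0.906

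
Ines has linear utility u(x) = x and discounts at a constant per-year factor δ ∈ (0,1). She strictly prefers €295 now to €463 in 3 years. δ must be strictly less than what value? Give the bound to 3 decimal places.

Under u(x) = x this choice says 295 > δ^3·463.
Hence δ^3 < 295/463 = 0.63715, and x ↦ x^(1/3) is increasing on (0,∞).
δ < (295/463)^(1/3) ≈ 0.860.

δ < 0.860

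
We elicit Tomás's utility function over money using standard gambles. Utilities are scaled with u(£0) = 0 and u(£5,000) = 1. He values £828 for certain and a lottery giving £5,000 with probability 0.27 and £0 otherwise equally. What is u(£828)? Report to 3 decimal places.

The indifference gives u(£828) = 0.27·u(£5,000) + 0.73·u(£0) = 0.27·1 + 0.73·0 = 0.27.

0.270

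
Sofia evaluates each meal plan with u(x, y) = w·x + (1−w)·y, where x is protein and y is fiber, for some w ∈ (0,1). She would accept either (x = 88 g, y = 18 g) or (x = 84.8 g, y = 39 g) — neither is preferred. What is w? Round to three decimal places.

w = 0.868

Equating utilities: w·88 + (1−w)·18 = w·84.8 + (1−w)·39.
w·(88−84.8) = (1−w)·(39−18), i.e. w·3.2 = (1−w)·21.
So w/(1−w) = 21/3.2 = 6.5625, giving w = 21/(3.2+21) = 0.868.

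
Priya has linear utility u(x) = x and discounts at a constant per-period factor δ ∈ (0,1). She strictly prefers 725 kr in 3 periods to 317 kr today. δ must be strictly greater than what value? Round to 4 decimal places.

δ > 0.7590

Comparing present values: 317 < δ^3·725.
So δ^3 > 317/725 = 0.43724; taking the cube root of both positive sides preserves the inequality.
δ > (317/725)^(1/3) ≈ 0.7590.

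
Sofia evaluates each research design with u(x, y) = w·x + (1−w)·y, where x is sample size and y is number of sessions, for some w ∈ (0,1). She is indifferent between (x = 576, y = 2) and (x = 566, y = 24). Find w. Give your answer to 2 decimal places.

w = 0.69

Indifference: w·576 + (1−w)·2 = w·566 + (1−w)·24.
Collecting terms: w·10 = (1−w)·22.
Hence w = 22/(10+22) = 22/32 = 0.69.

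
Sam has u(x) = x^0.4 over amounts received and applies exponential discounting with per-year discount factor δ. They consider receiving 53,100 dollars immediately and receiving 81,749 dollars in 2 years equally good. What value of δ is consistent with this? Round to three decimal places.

The payoff in 2 years is discounted by δ^2, so u(53100) = δ^2·u(81749) and δ^2 = u(53100)/u(81749).
With u(x) = x^0.4: δ^2 = 53100^0.4/81749^0.4 = (53100/81749)^0.4 = 0.84148.
Hence δ = (0.84148)^(1/2) = 0.91732.

δ ≈ 0.917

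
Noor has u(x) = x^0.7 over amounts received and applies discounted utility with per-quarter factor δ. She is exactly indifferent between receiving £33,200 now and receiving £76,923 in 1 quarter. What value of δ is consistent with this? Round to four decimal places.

δ ≈ 0.5553

The payoff in 1 quarter is discounted by δ, so u(33200) = δ·u(76923) and δ = u(33200)/u(76923).
Since u(x) = x^0.7, δ = (33200/76923)^0.7 = 0.43160^0.7 = 0.55534.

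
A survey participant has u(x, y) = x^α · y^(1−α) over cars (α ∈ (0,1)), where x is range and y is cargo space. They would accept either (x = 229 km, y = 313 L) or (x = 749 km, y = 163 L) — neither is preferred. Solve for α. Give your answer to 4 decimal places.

α ≈ 0.3551

The Cobb–Douglas utilities coincide, so 229^α·313^(1−α) = 749^α·163^(1−α).
Taking logs: α·ln 229 + (1−α)·ln 313 = α·ln 749 + (1−α)·ln 163, i.e. α·-1.1850170 = (1−α)·-0.6524530.
So α/(1−α) = (-0.6524530)/(-1.1850170) = 0.5505854, and α = 0.5505854/1.5505854 ≈ 0.3551.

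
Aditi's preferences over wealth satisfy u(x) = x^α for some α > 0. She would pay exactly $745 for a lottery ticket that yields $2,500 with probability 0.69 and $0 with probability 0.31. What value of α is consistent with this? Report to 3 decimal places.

EU(lottery) = 0.69·2500^α + 0.31·0 = 0.69·2500^α.
Setting u(745) equal to that: 745^α = 0.69·2500^α ⇒ (745/2500)^α = 0.69.
Taking logs: α·ln(745/2500) = ln(0.69), so α = -0.371064 / -1.210662 ≈ 0.306.

α ≈ 0.306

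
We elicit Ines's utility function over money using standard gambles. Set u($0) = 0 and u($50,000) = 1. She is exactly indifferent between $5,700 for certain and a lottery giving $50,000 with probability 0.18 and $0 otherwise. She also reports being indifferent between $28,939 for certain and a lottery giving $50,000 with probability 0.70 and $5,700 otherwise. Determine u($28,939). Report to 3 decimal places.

0.754

From the first indifference, u($5,700) = 0.18·u($50,000) + 0.82·u($0) = 0.18·1 + 0.82·0 = 0.18.
Chaining: u($28,939) = 0.70·1.00 + 0.30·0.18 = 0.7540.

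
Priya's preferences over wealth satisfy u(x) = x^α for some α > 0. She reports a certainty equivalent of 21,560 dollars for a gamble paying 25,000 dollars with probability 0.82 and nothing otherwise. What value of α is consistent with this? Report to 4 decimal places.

EU(lottery) = 0.82·25000^α + 0.18·0 = 0.82·25000^α.
Setting u(21560) equal to that: 21560^α = 0.82·25000^α ⇒ (21560/25000)^α = 0.82.
Taking logs: α·ln(21560/25000) = ln(0.82), so α = -0.1984509 / -0.1480361 ≈ 1.3406.

α ≈ 1.3406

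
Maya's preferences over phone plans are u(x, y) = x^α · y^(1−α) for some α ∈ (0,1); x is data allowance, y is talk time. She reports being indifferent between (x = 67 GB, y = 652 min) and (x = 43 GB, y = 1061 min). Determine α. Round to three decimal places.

α ≈ 0.523

Set the two utilities equal: 67^α·652^(1−α) = 43^α·1061^(1−α).
Rearrange to (67/43)^α = (1061/652)^(1−α) and take logs: α·0.443493 = (1−α)·0.486923.
So α/(1−α) = (0.486923)/(0.443493) = 1.097927, and α = 1.097927/2.097927 ≈ 0.523.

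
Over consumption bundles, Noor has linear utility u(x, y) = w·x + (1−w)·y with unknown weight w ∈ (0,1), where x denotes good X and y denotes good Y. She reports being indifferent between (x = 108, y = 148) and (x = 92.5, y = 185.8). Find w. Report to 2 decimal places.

w = 0.71

Equating utilities: w·108 + (1−w)·148 = w·92.5 + (1−w)·185.8.
Rearranging, 15.5·w − 37.8·(1−w) = 0.
Hence w = 37.8/(15.5+37.8) = 37.8/53.3 = 0.71.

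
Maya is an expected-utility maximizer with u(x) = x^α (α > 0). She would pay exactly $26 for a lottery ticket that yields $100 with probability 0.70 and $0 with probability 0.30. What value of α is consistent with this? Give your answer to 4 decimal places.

α ≈ 0.2648

Since u(0) = 0, the lottery's EU is 0.70·100^α.
Equating: 26^α = 0.70·100^α, i.e. 0.2600^α = 0.70.
Take logs: α = ln 0.70 / ln(26/100) ≈ 0.264778.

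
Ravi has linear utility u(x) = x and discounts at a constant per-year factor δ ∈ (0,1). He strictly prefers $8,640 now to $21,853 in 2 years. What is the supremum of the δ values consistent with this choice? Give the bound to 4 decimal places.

Under u(x) = x this choice says 8640 > δ^2·21853.
Hence δ^2 < 8640/21853 = 0.39537, and x ↦ x^(1/2) is increasing on (0,∞).
δ < (8640/21853)^(1/2) ≈ 0.6288.

δ < 0.6288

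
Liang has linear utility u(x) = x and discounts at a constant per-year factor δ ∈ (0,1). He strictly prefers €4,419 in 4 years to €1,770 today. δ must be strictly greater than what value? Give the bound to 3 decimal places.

δ > 0.796

Comparing present values: 1770 < δ^4·4419.
So δ^4 > 1770/4419 = 0.40054; taking the 4th root of both positive sides preserves the inequality.
δ > 0.40054^(1/4) = 0.796.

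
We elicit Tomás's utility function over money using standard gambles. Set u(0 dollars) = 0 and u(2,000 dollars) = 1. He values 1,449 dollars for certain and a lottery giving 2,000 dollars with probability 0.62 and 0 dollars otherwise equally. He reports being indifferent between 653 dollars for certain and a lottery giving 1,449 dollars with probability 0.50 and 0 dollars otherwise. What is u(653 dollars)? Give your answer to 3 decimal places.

The first gamble pins u(1,449 dollars): it must equal 0.62·1 + 0.38·0 = 0.62.
Then u(653 dollars) = 0.50·u(1,449 dollars) + 0.50·u(0 dollars) = 0.50·0.62 + 0.50·0.00 = 0.3100.

0.310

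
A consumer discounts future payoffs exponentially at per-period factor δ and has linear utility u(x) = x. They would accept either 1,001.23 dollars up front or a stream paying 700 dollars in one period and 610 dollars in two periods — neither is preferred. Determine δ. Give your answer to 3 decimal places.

Equating present values: 1001.23 = 700δ + 610δ².
That is, 610δ² + 700δ − 1001.23 = 0, a quadratic in δ.
The positive root is δ = [−700 + √(700² + 4·610·1001.23)] / (2·610) = (−700 + 1712.601)/1220 ≈ 0.830.

δ ≈ 0.830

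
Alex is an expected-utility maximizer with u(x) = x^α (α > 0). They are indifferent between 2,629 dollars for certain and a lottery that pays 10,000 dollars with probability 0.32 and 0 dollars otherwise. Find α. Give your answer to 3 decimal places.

α ≈ 0.853

The lottery's expected utility is 0.32·u(10000) + 0.68·u(0) = 0.32·10000^α (since u(0) = 0 for α > 0).
Equating: 2629^α = 0.32·10000^α, i.e. 0.2629^α = 0.32.
Taking logs: α·ln(2629/10000) = ln(0.32), so α = -1.139434 / -1.335982 ≈ 0.853.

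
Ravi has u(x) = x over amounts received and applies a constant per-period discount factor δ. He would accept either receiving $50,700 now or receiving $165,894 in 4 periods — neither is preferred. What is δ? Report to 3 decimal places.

Indifference means u(50700) = δ^4 · u(165894), so δ^4 = u(50700)/u(165894).
With u(x) = x: δ^4 = 50700/165894 = 0.30562.
Taking the 4th root: δ = 0.30562^(1/4) ≈ 0.744.

δ ≈ 0.744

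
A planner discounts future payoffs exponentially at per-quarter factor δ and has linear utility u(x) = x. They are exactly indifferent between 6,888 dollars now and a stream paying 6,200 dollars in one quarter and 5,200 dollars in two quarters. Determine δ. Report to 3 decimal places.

δ ≈ 0.700

Equating present values: 6888 = 6200δ + 5200δ².
So 5200δ² + 6200δ − 6888 = 0.
δ = (−6200 + √(6200² + 4·5200·6888)) / (2·5200) = (−6200 + √181710400.00) / 10400 ≈ 0.700.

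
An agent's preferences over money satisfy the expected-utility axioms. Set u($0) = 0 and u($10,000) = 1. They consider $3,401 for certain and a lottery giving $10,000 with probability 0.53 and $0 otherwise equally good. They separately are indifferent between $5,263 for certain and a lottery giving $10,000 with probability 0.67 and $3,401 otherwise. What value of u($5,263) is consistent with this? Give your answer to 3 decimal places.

First, u($3,401) = 0.53·u($10,000) + 0.47·u($0) = 0.53.
The second indifference gives u($5,263) = 0.67·u($10,000) + 0.33·u($3,401) = 0.67·1.00 + 0.33·0.53 = 0.8449.

0.845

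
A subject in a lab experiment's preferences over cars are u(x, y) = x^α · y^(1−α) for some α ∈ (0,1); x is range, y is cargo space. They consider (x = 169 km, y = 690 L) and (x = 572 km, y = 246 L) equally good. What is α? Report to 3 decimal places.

Indifference: 169^α · 690^(1−α) = 572^α · 246^(1−α).
Rearrange to (169/572)^α = (246/690)^(1−α) and take logs: α·-1.219240 = (1−α)·-1.031360.
With A = -1.219240 and B = -1.031360: α·A = (1−α)·B, so α = B/(A+B) = -1.031360/-2.250600 ≈ 0.458.

α ≈ 0.458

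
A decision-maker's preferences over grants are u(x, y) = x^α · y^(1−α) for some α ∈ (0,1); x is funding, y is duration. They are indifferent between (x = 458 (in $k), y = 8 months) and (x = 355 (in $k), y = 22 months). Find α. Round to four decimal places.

α ≈ 0.7988

Indifference: 458^α · 8^(1−α) = 355^α · 22^(1−α).
Rearrange to (458/355)^α = (22/8)^(1−α) and take logs: α·0.2547514 = (1−α)·1.0116009.
With A = 0.2547514 and B = 1.0116009: α·A = (1−α)·B, so α = B/(A+B) = 1.0116009/1.2663523 ≈ 0.7988.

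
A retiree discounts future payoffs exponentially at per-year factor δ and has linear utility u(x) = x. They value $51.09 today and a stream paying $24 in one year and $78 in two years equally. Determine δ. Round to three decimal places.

δ ≈ 0.670

The stream is worth 24δ + 78δ² today, so 24δ + 78δ² = 51.09.
Rearranged: 78δ² + 24δ − 51.09 = 0.
By the quadratic formula (taking the positive root), δ = (−24 + √16516.08) / 156 ≈ 0.670.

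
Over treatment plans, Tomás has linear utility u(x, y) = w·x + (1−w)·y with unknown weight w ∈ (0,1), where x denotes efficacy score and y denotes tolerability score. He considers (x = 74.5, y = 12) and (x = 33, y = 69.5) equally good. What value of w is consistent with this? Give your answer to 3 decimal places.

Indifference: w·74.5 + (1−w)·12 = w·33 + (1−w)·69.5.
w·(74.5−33) = (1−w)·(69.5−12), i.e. w·41.5 = (1−w)·57.5.
The marginal rate of substitution is 57.5/41.5, so w = 57.5/(41.5+57.5) = 0.581.

w = 0.581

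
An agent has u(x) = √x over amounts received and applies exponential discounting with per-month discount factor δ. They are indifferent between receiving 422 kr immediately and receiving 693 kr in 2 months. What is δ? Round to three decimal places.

Equating discounted utilities: u(422) = δ^2·u(693) ⇒ δ^2 = u(422)/u(693).
With u(x) = √x: δ^2 = √422/√693 = √(422/693) = 0.78035.
Taking the square root: δ = 0.78035^(1/2) ≈ 0.883.

δ ≈ 0.883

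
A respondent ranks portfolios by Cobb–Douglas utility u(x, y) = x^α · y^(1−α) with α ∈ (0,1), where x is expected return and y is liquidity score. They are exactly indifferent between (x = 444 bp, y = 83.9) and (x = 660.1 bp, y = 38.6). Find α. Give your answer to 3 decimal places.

α ≈ 0.662

Indifference: 444^α · 83.9^(1−α) = 660.1^α · 38.6^(1−α).
Taking logs: α·ln 444 + (1−α)·ln 83.9 = α·ln 660.1 + (1−α)·ln 38.6, i.e. α·-0.396567 = (1−α)·-0.776373.
Thus α·(-1.172940) = -0.776373, so α = -0.776373/-1.172940 ≈ 0.662.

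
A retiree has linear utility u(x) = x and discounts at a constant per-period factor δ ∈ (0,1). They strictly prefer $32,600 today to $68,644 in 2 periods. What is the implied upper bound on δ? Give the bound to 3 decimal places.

δ < 0.689

Under u(x) = x this choice says 32600 > δ^2·68644.
So δ^2 < 32600/68644 = 0.47491; taking the square root of both positive sides preserves the inequality.
δ < 0.47491^(1/2) = 0.689.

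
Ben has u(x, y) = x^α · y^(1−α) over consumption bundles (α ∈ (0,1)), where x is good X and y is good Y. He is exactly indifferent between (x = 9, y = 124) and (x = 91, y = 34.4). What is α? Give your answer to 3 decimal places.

The Cobb–Douglas utilities coincide, so 9^α·124^(1−α) = 91^α·34.4^(1−α).
Taking logs: α·ln 9 + (1−α)·ln 124 = α·ln 91 + (1−α)·ln 34.4, i.e. α·-2.313635 = (1−α)·-1.282225.
So α/(1−α) = (-1.282225)/(-2.313635) = 0.554204, and α = 0.554204/1.554204 ≈ 0.357.

α ≈ 0.357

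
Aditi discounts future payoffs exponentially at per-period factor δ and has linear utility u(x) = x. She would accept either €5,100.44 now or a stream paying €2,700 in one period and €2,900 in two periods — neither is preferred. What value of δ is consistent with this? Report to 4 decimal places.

δ ≈ 0.9400

Present value of the stream is 2700·δ + 2900·δ². Indifference gives 2700δ + 2900δ² = 5100.44.
That is, 2900δ² + 2700δ − 5100.44 = 0, a quadratic in δ.
δ = (−2700 + √(2700² + 4·2900·5100.44)) / (2·2900) = (−2700 + √66455104.00) / 5800 ≈ 0.9400.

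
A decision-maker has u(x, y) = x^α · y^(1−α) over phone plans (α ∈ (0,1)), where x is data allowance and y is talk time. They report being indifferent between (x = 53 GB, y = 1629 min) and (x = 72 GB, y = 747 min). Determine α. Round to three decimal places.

Set the two utilities equal: 53^α·1629^(1−α) = 72^α·747^(1−α).
Rearrange to (53/72)^α = (747/1629)^(1−α) and take logs: α·-0.306374 = (1−α)·-0.779656.
Thus α·(-1.086030) = -0.779656, so α = -0.779656/-1.086030 ≈ 0.718.

α ≈ 0.718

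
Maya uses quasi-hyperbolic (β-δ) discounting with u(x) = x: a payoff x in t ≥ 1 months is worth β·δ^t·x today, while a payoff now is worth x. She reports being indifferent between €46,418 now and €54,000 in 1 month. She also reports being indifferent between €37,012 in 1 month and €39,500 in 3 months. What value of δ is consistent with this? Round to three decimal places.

The second indifference involves only future payoffs, so β cancels: β·δ^1·37012 = β·δ^3·39500, giving δ^2 = 37012/39500 = 0.93701, so δ = 0.96799.

δ ≈ 0.968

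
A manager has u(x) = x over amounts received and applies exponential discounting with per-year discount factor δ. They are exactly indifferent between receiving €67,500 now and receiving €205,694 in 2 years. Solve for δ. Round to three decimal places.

The payoff in 2 years is discounted by δ^2, so u(67500) = δ^2·u(205694) and δ^2 = u(67500)/u(205694).
With u(x) = x: δ^2 = 67500/205694 = 0.32816.
Taking the square root: δ = 0.32816^(1/2) ≈ 0.573.

δ ≈ 0.573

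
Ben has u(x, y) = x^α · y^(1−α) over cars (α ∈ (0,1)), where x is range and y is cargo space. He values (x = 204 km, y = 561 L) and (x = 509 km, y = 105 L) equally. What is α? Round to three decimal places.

α ≈ 0.647

Indifference: 204^α · 561^(1−α) = 509^α · 105^(1−α).
Rearrange to (204/509)^α = (105/561)^(1−α) and take logs: α·-0.914328 = (1−α)·-1.675761.
So α/(1−α) = (-1.675761)/(-0.914328) = 1.832779, and α = 1.832779/2.832779 ≈ 0.647.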